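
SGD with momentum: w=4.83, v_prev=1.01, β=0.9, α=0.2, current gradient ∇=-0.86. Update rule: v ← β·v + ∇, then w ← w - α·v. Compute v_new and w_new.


v_new = 0.9·1.01 - 0.86 = 0.909 - 0.86 = 0.049
w_new = 4.83 - 0.2·0.049 = 4.83 - 0.0098 = 4.8202

v_new=0.049, w_new=4.8202


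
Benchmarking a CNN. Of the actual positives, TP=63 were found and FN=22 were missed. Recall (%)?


Recall = TP/(TP+FN)
= 63/(63+22)
= 63/85 = 74.12%

74.12%


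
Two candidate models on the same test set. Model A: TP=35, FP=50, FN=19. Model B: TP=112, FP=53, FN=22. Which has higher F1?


Model A: P=35/85=0.4118, R=35/54=0.6481, F1=2PR/(P+R)=2TP/(2TP+FP+FN)=70/139=0.5036
Model B: P=112/165=0.6788, R=112/134=0.8358, F1=2PR/(P+R)=2TP/(2TP+FP+FN)=224/299=0.7492
0.5036 < 0.7492 → Model B

Model B


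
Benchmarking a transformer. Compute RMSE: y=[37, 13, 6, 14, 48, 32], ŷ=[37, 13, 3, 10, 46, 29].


MSE = 38/6 = 6.3333
RMSE = √(38/6) = 2.5166

2.5166


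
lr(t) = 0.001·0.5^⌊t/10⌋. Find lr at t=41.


n_drops = ⌊41/10⌋ = 4
lr = 0.001·0.5^4 = 0.001·0.0625 = 0.0000625

0.0000625


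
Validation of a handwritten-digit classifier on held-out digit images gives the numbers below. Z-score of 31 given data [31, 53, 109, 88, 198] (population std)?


μ = 95.8, σ = 57.8114
z = (31 - 95.8)/57.8114 = -1.1209

-1.1209


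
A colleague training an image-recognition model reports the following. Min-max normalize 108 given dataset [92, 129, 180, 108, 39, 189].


min=39, max=189
(108-39)/(189-39) = 69/150 = 0.46

0.46


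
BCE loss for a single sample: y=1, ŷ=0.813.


BCE = -[y·ln(p) + (1-y)·ln(1-p)]
= -1·ln(0.813) - 0
= -ln(0.813) = 0.207

0.207


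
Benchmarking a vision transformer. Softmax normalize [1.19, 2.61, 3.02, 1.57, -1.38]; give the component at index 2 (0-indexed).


Exponentials: e^1.19=3.2871, e^2.61=13.5991, e^3.02=20.4913, e^1.57=4.8066, e^-1.38=0.2516
Sum = 42.4357
Softmax = [0.0775, 0.3205, 0.4829, 0.1133, 0.0059]
p[2] = 20.4913/42.4357 = 0.4829

0.4829


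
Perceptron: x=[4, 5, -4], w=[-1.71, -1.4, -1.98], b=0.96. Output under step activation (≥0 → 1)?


z = (4)·(-1.71) + (5)·(-1.4) + (-4)·(-1.98) + 0.96
  = -4.96
step(z) = 0 (z<0)

0


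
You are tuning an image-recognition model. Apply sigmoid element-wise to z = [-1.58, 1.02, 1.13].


σ(-1.58) = 1/(1+e^1.58) = 0.1708
σ(1.02) = 1/(1+e^-1.02) = 0.735
σ(1.13) = 1/(1+e^-1.13) = 0.7558
result = [0.1708, 0.735, 0.7558]

[0.1708, 0.735, 0.7558]


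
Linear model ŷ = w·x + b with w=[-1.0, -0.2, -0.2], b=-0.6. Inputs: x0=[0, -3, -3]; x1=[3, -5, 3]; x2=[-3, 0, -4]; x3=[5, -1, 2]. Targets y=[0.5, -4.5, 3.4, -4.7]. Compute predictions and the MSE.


ŷ0 = (-1.0)·(0) + (-0.2)·(-3) + (-0.2)·(-3) - 0.6 = 0.6
ŷ1 = (-1.0)·(3) + (-0.2)·(-5) + (-0.2)·(3) - 0.6 = -3.2
ŷ2 = (-1.0)·(-3) + (-0.2)·(0) + (-0.2)·(-4) - 0.6 = 3.2
ŷ3 = (-1.0)·(5) + (-0.2)·(-1) + (-0.2)·(2) - 0.6 = -5.8
errors² = [0.01, 1.69, 0.04, 1.21]
MSE = 2.9500/4 = 0.7375

0.7375


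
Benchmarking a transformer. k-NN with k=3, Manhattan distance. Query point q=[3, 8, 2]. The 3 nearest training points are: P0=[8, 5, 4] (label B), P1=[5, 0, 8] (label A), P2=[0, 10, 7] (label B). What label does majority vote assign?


d(q,P0) = 10  (label B)
d(q,P1) = 16  (label A)
d(q,P2) = 10  (label B)
Votes: A=1, B=2
Majority → B

B


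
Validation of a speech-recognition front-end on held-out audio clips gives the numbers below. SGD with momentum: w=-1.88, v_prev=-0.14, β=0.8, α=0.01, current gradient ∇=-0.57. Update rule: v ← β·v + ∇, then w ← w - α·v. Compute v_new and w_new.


v_new = 0.8·-0.14 - 0.57 = -0.112 - 0.57 = -0.682
w_new = -1.88 - 0.01·-0.682 = -1.88 + 0.00682 = -1.87318

v_new=-0.682, w_new=-1.87318


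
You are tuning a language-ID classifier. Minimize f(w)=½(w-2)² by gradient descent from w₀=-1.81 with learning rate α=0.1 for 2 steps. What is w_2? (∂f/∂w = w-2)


step 1: grad = -1.81-2 = -3.81; w = -1.81 - 0.1·(-3.81) = -1.429
step 2: grad = -1.429-2 = -3.429; w = -1.429 - 0.1·(-3.429) = -1.0861

-1.0861


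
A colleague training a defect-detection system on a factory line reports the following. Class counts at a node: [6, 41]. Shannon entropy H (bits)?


Probabilities: [6/47, 41/47] ≈ [0.1277, 0.8723]
H = -((6/47)·log₂(6/47) + (41/47)·log₂(41/47))
  = 0.551 bits

0.551 bits


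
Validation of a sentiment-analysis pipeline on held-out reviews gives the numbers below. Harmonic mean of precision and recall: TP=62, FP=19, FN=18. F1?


Precision = 62/81 = 0.7654
Recall = 62/80 = 0.775
F1 = 2·P·R/(P+R) = 2·TP/(2·TP+FP+FN) = 124/(124+19+18) = 124/161 = 0.7702

0.7702


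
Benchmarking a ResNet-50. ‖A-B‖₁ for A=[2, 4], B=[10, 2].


d = |2-10| + |4-2|
  = 8 + 2
  = 10

10


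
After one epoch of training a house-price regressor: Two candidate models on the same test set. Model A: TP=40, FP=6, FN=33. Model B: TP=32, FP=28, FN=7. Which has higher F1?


Model A: P=40/46=0.8696, R=40/73=0.5479, F1=2PR/(P+R)=2TP/(2TP+FP+FN)=80/119=0.6723
Model B: P=32/60=0.5333, R=32/39=0.8205, F1=2PR/(P+R)=2TP/(2TP+FP+FN)=64/99=0.6465
0.6723 > 0.6465 → Model A

Model A


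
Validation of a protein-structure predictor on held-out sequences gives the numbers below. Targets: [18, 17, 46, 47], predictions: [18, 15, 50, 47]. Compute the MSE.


Squared errors: (18-18)²=0, (17-15)²=4, (46-50)²=16, (47-47)²=0
Sum = 20
MSE = 20/4 = 5

5


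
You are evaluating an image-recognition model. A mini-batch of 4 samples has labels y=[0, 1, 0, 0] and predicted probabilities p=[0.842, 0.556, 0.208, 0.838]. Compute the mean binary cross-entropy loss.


L[0] = -ln(1-0.842) = -ln(0.158) = 1.8452
L[1] = -ln(0.556) = 0.587
L[2] = -ln(1-0.208) = -ln(0.792) = 0.2332
L[3] = -ln(1-0.838) = -ln(0.162) = 1.8202
mean = (1.8452 + 0.587 + 0.2332 + 1.8202)/4 = 1.1214

1.1214


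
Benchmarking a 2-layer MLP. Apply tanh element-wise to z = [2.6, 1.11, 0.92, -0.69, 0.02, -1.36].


tanh(2.6) = 0.989
tanh(1.11) = 0.8041
tanh(0.92) = 0.7259
tanh(-0.69) = -0.598
tanh(0.02) = 0.02
tanh(-1.36) = -0.8764
result = [0.989, 0.8041, 0.7259, -0.598, 0.02, -0.8764]

[0.989, 0.8041, 0.7259, -0.598, 0.02, -0.8764]


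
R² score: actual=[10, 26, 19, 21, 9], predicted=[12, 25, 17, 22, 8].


ȳ = 17
SS_res = Σ(y-ŷ)² = 11
SS_tot = Σ(y-ȳ)² = 214
R² = 1 - SS_res/SS_tot = 1 - 0.0514 = 0.9486

0.9486


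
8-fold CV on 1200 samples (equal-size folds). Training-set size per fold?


Fold size = 1200/8 = 150
Training per fold = 1200 - 150 = 1050

1050


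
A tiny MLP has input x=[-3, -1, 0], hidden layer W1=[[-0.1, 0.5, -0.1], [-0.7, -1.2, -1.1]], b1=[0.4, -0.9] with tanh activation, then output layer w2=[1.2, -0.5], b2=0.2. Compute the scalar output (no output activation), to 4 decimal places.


z1[0] = (-0.1)·(-3) + (0.5)·(-1) + (-0.1)·(0) + 0.4 = 0.2
z1[1] = (-0.7)·(-3) + (-1.2)·(-1) + (-1.1)·(0) - 0.9 = 2.4
h = tanh(z1) = [0.1974, 0.9837]
output = (1.2)·(0.1974) + (-0.5)·(0.9837) + 0.2 = -0.055

-0.055


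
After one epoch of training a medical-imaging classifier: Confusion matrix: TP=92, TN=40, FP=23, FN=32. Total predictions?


Total = TP + TN + FP + FN
= 92 + 40 + 23 + 32
= 187
(Predicted positive: 115, predicted negative: 72)

187


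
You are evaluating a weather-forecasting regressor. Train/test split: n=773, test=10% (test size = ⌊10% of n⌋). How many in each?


Test = ⌊773·10/100⌋ = 77
Train = 773 - 77 = 696

Train: 696, Test: 77


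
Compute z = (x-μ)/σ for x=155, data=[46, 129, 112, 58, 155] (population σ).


μ = 100, σ = 41.6893
z = (155 - 100)/41.6893 = 1.3193

1.3193


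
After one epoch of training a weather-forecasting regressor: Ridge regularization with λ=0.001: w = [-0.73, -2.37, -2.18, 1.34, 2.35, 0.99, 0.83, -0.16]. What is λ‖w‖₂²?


‖w‖₂² = (-0.73)² + (-2.37)² + (-2.18)² + (1.34)² + (2.35)² + (0.99)² + (0.83)² + (-0.16)²
     = 0.5329 + 5.6169 + 4.7524 + 1.7956 + 5.5225 + 0.9801 + 0.6889 + 0.0256
     = 19.9149
λ·‖w‖₂² = 0.001·19.9149 = 0.019915

0.019915


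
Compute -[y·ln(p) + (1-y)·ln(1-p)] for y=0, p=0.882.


BCE = -[y·ln(p) + (1-y)·ln(1-p)]
= -0 - 1·ln(1-0.882)
= -ln(0.118) = 2.1371

2.1371


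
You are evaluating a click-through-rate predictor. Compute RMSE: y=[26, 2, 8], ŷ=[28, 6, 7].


MSE = 21/3 = 7
RMSE = √(21/3) = 2.6458

2.6458


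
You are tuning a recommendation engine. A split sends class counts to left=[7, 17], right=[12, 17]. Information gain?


Parent = [19, 34], H_parent = 0.9414
H_left = 0.8709 (n=24), H_right = 0.9784 (n=29)
H_children = (24/53)·0.8709 + (29/53)·0.9784 = 0.9297
IG = 0.9414 - 0.9297 = 0.0117

0.0117


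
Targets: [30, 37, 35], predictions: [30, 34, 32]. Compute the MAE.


Absolute errors: |30-30|=0, |37-34|=3, |35-32|=3
Sum = 6
MAE = 6/3 = 2

2


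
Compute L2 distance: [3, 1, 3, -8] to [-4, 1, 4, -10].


d = √((3+ 4)² + (1-1)² + (3-4)² + (-8+ 10)²)
  = √(49 + 0 + 1 + 4)
  = √54 = 7.3485

7.3485


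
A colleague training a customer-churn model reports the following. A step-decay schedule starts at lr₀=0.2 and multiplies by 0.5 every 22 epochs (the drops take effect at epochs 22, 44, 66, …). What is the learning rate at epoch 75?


n_drops = ⌊75/22⌋ = 3
lr = 0.2·0.5^3 = 0.2·0.125 = 0.025

0.025


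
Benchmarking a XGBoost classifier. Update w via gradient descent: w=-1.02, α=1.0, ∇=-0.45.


w_new = w - α·∇
= -1.02 - 1.0·-0.45
= -1.02 + 0.45
= -0.57

-0.57


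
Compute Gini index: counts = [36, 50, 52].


Probabilities: [36/138, 50/138, 52/138] ≈ [0.2609, 0.3623, 0.3768]
Σpᵢ² = (1296 + 2500 + 2704)/138² = 6500/19044
Gini = 1 - Σpᵢ² = 1 - 6500/19044 = 0.6587

0.6587


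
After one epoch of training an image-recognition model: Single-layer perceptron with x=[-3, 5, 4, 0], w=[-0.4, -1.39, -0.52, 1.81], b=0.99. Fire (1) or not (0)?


z = (-3)·(-0.4) + (5)·(-1.39) + (4)·(-0.52) + (0)·(1.81) + 0.99
  = -6.84
step(z) = 0 (z<0)

0


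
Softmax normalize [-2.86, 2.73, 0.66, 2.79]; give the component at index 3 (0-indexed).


Exponentials: e^-2.86=0.0573, e^2.73=15.3329, e^0.66=1.9348, e^2.79=16.281
Sum = 33.606
Softmax = [0.0017, 0.4563, 0.0576, 0.4845]
p[3] = 16.281/33.606 = 0.4845

0.4845


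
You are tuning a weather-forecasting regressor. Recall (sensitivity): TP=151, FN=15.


Recall = TP/(TP+FN)
= 151/(151+15)
= 151/166 = 90.96%

90.96%


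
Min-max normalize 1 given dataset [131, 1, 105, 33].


min=1, max=131
(1-1)/(131-1) = 0/130 = 0.0

0.0


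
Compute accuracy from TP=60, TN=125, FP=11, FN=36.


Accuracy = (TP+TN)/(TP+TN+FP+FN)
= (60+125)/(232)
= 185/232 = 79.74%

79.74%


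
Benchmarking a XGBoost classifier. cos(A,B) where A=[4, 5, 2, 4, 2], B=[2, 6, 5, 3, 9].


A·B = 4·2 + 5·6 + 2·5 + 4·3 + 2·9 = 78
‖A‖ = √65 = 8.0623, ‖B‖ = √155 = 12.4499
cos = 78/(√65·√155) = 78/√10075 = 0.7771

0.7771


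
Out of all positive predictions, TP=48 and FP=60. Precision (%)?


Precision = TP/(TP+FP)
= 48/(48+60)
= 48/108 = 44.44%

44.44%


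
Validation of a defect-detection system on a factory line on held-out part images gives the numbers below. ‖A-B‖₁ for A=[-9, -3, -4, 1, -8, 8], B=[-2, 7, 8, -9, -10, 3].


d = |-9+ 2| + |-3-7| + |-4-8| + |1+ 9| + |-8+ 10| + |8-3|
  = 7 + 10 + 12 + 10 + 2 + 5
  = 46

46


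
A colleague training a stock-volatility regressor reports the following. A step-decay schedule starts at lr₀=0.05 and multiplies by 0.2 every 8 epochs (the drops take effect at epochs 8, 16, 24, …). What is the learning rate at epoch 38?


n_drops = ⌊38/8⌋ = 4
lr = 0.05·0.2^4 = 0.05·0.0016 = 0.00008

0.00008


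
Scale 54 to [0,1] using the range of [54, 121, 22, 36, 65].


min=22, max=121
(54-22)/(121-22) = 32/99 = 0.3232

0.3232


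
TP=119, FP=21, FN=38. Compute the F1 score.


Precision = 119/140 = 0.85
Recall = 119/157 = 0.758
F1 = 2·P·R/(P+R) = 2·TP/(2·TP+FP+FN) = 238/(238+21+38) = 238/297 = 0.8013

0.8013


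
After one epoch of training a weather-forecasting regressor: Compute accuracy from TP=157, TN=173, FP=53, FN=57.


Accuracy = (TP+TN)/(TP+TN+FP+FN)
= (157+173)/(440)
= 330/440 = 75.0%

75.0%


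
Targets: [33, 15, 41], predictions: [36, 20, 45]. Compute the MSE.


Squared errors: (33-36)²=9, (15-20)²=25, (41-45)²=16
Sum = 50
MSE = 50/3 = 50/3

50/3


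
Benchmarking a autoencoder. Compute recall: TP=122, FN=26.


Recall = TP/(TP+FN)
= 122/(122+26)
= 122/148 = 82.43%

82.43%


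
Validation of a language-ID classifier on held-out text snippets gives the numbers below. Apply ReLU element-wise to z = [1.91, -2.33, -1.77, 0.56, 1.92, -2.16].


ReLU(1.91) = max(0, 1.91) = 1.91
ReLU(-2.33) = max(0, -2.33) = 0.0
ReLU(-1.77) = max(0, -1.77) = 0.0
ReLU(0.56) = max(0, 0.56) = 0.56
ReLU(1.92) = max(0, 1.92) = 1.92
ReLU(-2.16) = max(0, -2.16) = 0.0
result = [1.91, 0.0, 0.0, 0.56, 1.92, 0.0]

[1.91, 0.0, 0.0, 0.56, 1.92, 0.0]


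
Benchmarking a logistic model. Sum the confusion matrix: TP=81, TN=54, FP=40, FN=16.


Total = TP + TN + FP + FN
= 81 + 54 + 40 + 16
= 191
(Predicted positive: 121, predicted negative: 70)

191


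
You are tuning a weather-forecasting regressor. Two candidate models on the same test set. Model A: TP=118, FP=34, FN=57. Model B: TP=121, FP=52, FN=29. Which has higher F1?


Model A: P=118/152=0.7763, R=118/175=0.6743, F1=2PR/(P+R)=2TP/(2TP+FP+FN)=236/327=0.7217
Model B: P=121/173=0.6994, R=121/150=0.8067, F1=2PR/(P+R)=2TP/(2TP+FP+FN)=242/323=0.7492
0.7217 < 0.7492 → Model B

Model B


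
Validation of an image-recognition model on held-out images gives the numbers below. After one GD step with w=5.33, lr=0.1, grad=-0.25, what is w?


w_new = w - α·∇
= 5.33 - 0.1·-0.25
= 5.33 + 0.025
= 5.355

5.355


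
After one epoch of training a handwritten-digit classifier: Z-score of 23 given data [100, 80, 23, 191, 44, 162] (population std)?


μ = 100, σ = 59.9861
z = (23 - 100)/59.9861 = -1.2836

-1.2836


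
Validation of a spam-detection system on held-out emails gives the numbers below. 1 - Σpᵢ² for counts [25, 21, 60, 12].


Probabilities: [25/118, 21/118, 60/118, 12/118] ≈ [0.2119, 0.178, 0.5085, 0.1017]
Σpᵢ² = (625 + 441 + 3600 + 144)/118² = 4810/13924
Gini = 1 - Σpᵢ² = 1 - 4810/13924 = 0.6546

0.6546


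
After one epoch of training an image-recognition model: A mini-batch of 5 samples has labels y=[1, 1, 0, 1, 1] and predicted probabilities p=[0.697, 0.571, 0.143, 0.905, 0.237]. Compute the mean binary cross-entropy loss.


L[0] = -ln(0.697) = 0.361
L[1] = -ln(0.571) = 0.5604
L[2] = -ln(1-0.143) = -ln(0.857) = 0.1543
L[3] = -ln(0.905) = 0.0998
L[4] = -ln(0.237) = 1.4397
mean = (0.361 + 0.5604 + 0.1543 + 0.0998 + 1.4397)/5 = 0.523

0.523


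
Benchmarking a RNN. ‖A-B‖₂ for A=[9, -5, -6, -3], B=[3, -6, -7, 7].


d = √((9-3)² + (-5+ 6)² + (-6+ 7)² + (-3-7)²)
  = √(36 + 1 + 1 + 100)
  = √138 = 11.7473

11.7473


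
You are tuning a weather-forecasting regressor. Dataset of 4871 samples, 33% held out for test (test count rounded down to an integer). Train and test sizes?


Test = ⌊4871·33/100⌋ = 1607
Train = 4871 - 1607 = 3264

Train: 3264, Test: 1607


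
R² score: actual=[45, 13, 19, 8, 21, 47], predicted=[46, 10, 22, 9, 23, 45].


ȳ = 25.5
SS_res = Σ(y-ŷ)² = 28
SS_tot = Σ(y-ȳ)² = 1367.5
R² = 1 - SS_res/SS_tot = 1 - 0.0205 = 0.9795

0.9795


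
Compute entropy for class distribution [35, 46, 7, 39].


Probabilities: [35/127, 46/127, 7/127, 39/127] ≈ [0.2756, 0.3622, 0.0551, 0.3071]
H = -((35/127)·log₂(35/127) + (46/127)·log₂(46/127) + (7/127)·log₂(7/127) + (39/127)·log₂(39/127))
  = 1.7966 bits

1.7966 bits


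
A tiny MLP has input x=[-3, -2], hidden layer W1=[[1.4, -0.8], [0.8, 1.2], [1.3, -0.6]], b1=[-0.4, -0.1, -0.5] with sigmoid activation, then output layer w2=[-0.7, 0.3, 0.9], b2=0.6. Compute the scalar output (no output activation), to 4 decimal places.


z1[0] = (1.4)·(-3) + (-0.8)·(-2) - 0.4 = -3.0
z1[1] = (0.8)·(-3) + (1.2)·(-2) - 0.1 = -4.9
z1[2] = (1.3)·(-3) + (-0.6)·(-2) - 0.5 = -3.2
h = sigmoid(z1) = [0.0474, 0.0074, 0.0392]
output = (-0.7)·(0.0474) + (0.3)·(0.0074) + (0.9)·(0.0392) + 0.6 = 0.6043

0.6043


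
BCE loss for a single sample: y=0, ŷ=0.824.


BCE = -[y·ln(p) + (1-y)·ln(1-p)]
= -0 - 1·ln(1-0.824)
= -ln(0.176) = 1.7373

1.7373


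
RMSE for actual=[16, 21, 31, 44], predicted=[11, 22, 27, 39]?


MSE = 67/4 = 16.75
RMSE = √(67/4) = 4.0927

4.0927


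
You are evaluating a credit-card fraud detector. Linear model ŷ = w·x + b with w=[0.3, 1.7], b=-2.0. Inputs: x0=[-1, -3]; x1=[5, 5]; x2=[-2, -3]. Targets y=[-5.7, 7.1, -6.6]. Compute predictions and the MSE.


ŷ0 = (0.3)·(-1) + (1.7)·(-3) - 2.0 = -7.4
ŷ1 = (0.3)·(5) + (1.7)·(5) - 2.0 = 8.0
ŷ2 = (0.3)·(-2) + (1.7)·(-3) - 2.0 = -7.7
errors² = [2.89, 0.81, 1.21]
MSE = 4.9100/3 = 1.6367

1.6367


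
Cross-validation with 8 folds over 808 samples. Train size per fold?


Fold size = 808/8 = 101
Training per fold = 808 - 101 = 707

707


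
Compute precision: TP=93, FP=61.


Precision = TP/(TP+FP)
= 93/(93+61)
= 93/154 = 60.39%

60.39%


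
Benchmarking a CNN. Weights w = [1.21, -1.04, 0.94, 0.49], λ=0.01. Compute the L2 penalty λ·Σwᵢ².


‖w‖₂² = (1.21)² + (-1.04)² + (0.94)² + (0.49)²
     = 1.4641 + 1.0816 + 0.8836 + 0.2401
     = 3.6694
λ·‖w‖₂² = 0.01·3.6694 = 0.036694

0.036694


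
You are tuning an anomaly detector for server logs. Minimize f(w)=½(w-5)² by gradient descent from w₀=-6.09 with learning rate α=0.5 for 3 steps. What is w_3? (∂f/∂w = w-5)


step 1: grad = -6.09-5 = -11.09; w = -6.09 - 0.5·(-11.09) = -0.545
step 2: grad = -0.545-5 = -5.545; w = -0.545 - 0.5·(-5.545) = 2.2275
step 3: grad = 2.2275-5 = -2.7725; w = 2.2275 - 0.5·(-2.7725) = 3.61375

3.61375


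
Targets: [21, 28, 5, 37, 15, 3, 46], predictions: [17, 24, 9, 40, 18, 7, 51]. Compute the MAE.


Absolute errors: |21-17|=4, |28-24|=4, |5-9|=4, |37-40|=3, |15-18|=3, |3-7|=4, |46-51|=5
Sum = 27
MAE = 27/7 = 27/7

27/7


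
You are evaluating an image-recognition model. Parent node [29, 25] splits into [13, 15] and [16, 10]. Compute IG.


Parent = [29, 25], H_parent = 0.996
H_left = 0.9963 (n=28), H_right = 0.9612 (n=26)
H_children = (28/54)·0.9963 + (26/54)·0.9612 = 0.9794
IG = 0.996 - 0.9794 = 0.0166

0.0166


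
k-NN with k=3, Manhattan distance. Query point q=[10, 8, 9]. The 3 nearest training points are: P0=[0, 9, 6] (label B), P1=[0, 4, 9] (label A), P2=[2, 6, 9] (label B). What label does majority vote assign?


d(q,P0) = 14  (label B)
d(q,P1) = 14  (label A)
d(q,P2) = 10  (label B)
Votes: A=1, B=2
Majority → B

B


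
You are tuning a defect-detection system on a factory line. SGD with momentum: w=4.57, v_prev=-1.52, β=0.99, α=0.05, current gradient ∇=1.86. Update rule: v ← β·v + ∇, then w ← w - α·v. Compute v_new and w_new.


v_new = 0.99·-1.52 + 1.86 = -1.5048 + 1.86 = 0.3552
w_new = 4.57 - 0.05·0.3552 = 4.57 - 0.01776 = 4.55224

v_new=0.3552, w_new=4.55224


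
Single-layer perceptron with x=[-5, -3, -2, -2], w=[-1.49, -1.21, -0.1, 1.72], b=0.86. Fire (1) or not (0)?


z = (-5)·(-1.49) + (-3)·(-1.21) + (-2)·(-0.1) + (-2)·(1.72) + 0.86
  = 8.7
step(z) = 1 (z≥0)

1


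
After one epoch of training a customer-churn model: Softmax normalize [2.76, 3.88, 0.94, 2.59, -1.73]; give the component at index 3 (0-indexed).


Exponentials: e^2.76=15.7998, e^3.88=48.4242, e^0.94=2.56, e^2.59=13.3298, e^-1.73=0.1773
Sum = 80.2911
Softmax = [0.1968, 0.6031, 0.0319, 0.166, 0.0022]
p[3] = 13.3298/80.2911 = 0.166

0.166


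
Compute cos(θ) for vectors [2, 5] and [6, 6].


A·B = 2·6 + 5·6 = 42
‖A‖ = √29 = 5.3852, ‖B‖ = √72 = 8.4853
cos = 42/(√29·√72) = 42/√2088 = 0.9191

0.9191


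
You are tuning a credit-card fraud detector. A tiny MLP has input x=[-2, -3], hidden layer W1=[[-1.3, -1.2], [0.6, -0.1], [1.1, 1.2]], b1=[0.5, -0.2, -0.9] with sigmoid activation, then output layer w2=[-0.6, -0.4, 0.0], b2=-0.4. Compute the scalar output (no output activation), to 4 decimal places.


z1[0] = (-1.3)·(-2) + (-1.2)·(-3) + 0.5 = 6.7
z1[1] = (0.6)·(-2) + (-0.1)·(-3) - 0.2 = -1.1
z1[2] = (1.1)·(-2) + (1.2)·(-3) - 0.9 = -6.7
h = sigmoid(z1) = [0.9988, 0.2497, 0.0012]
output = (-0.6)·(0.9988) + (-0.4)·(0.2497) + (0.0)·(0.0012) - 0.4 = -1.0992

-1.0992


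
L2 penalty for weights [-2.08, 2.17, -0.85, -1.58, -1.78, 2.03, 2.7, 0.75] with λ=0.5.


‖w‖₂² = (-2.08)² + (2.17)² + (-0.85)² + (-1.58)² + (-1.78)² + (2.03)² + (2.7)² + (0.75)²
     = 4.3264 + 4.7089 + 0.7225 + 2.4964 + 3.1684 + 4.1209 + 7.29 + 0.5625
     = 27.396
λ·‖w‖₂² = 0.5·27.396 = 13.698

13.698


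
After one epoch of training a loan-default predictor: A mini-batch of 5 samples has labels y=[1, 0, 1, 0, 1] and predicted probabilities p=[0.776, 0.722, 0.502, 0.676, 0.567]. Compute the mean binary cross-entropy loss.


L[0] = -ln(0.776) = 0.2536
L[1] = -ln(1-0.722) = -ln(0.278) = 1.2801
L[2] = -ln(0.502) = 0.6892
L[3] = -ln(1-0.676) = -ln(0.324) = 1.127
L[4] = -ln(0.567) = 0.5674
mean = (0.2536 + 1.2801 + 0.6892 + 1.127 + 0.5674)/5 = 0.7835

0.7835


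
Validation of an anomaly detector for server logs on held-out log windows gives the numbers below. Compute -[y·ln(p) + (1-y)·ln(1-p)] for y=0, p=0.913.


BCE = -[y·ln(p) + (1-y)·ln(1-p)]
= -0 - 1·ln(1-0.913)
= -ln(0.087) = 2.4418

2.4418


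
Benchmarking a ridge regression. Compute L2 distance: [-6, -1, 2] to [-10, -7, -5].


d = √((-6+ 10)² + (-1+ 7)² + (2+ 5)²)
  = √(16 + 36 + 49)
  = √101 = 10.0499

10.0499


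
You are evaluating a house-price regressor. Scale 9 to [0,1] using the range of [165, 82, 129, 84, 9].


min=9, max=165
(9-9)/(165-9) = 0/156 = 0.0

0.0


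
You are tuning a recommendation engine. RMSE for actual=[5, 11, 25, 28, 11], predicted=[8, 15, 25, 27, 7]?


MSE = 42/5 = 8.4
RMSE = √(42/5) = 2.8983

2.8983


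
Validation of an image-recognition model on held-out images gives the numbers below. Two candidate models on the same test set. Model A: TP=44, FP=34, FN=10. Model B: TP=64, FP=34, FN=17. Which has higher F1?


Model A: P=44/78=0.5641, R=44/54=0.8148, F1=2PR/(P+R)=2TP/(2TP+FP+FN)=88/132=0.6667
Model B: P=64/98=0.6531, R=64/81=0.7901, F1=2PR/(P+R)=2TP/(2TP+FP+FN)=128/179=0.7151
0.6667 < 0.7151 → Model B

Model B


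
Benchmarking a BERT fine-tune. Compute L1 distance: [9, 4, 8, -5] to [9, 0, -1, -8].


d = |9-9| + |4-0| + |8+ 1| + |-5+ 8|
  = 0 + 4 + 9 + 3
  = 16

16


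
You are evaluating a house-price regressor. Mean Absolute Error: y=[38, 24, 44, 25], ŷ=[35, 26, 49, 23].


Absolute errors: |38-35|=3, |24-26|=2, |44-49|=5, |25-23|=2
Sum = 12
MAE = 12/4 = 3

3


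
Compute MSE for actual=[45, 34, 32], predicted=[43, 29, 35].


Squared errors: (45-43)²=4, (34-29)²=25, (32-35)²=9
Sum = 38
MSE = 38/3 = 38/3

38/3


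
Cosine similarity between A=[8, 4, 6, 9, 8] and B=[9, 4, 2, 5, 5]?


A·B = 8·9 + 4·4 + 6·2 + 9·5 + 8·5 = 185
‖A‖ = √261 = 16.1555, ‖B‖ = √151 = 12.2882
cos = 185/(√261·√151) = 185/√39411 = 0.9319

0.9319


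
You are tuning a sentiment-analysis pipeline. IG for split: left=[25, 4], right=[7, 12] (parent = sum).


Parent = [32, 16], H_parent = 0.9183
H_left = 0.5788 (n=29), H_right = 0.9495 (n=19)
H_children = (29/48)·0.5788 + (19/48)·0.9495 = 0.7255
IG = 0.9183 - 0.7255 = 0.1928

0.1928


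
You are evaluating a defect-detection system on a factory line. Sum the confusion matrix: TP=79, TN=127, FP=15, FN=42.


Total = TP + TN + FP + FN
= 79 + 127 + 15 + 42
= 263
(Predicted positive: 94, predicted negative: 169)

263


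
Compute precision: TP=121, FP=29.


Precision = TP/(TP+FP)
= 121/(121+29)
= 121/150 = 80.67%

80.67%


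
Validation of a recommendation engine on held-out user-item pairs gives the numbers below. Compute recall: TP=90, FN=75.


Recall = TP/(TP+FN)
= 90/(90+75)
= 90/165 = 54.55%

54.55%


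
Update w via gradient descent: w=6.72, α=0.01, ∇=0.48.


w_new = w - α·∇
= 6.72 - 0.01·0.48
= 6.72 - 0.0048
= 6.7152

6.7152


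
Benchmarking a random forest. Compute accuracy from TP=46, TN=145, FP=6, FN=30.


Accuracy = (TP+TN)/(TP+TN+FP+FN)
= (46+145)/(227)
= 191/227 = 84.14%

84.14%


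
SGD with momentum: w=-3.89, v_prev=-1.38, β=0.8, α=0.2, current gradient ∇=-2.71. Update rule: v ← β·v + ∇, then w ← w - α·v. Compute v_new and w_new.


v_new = 0.8·-1.38 - 2.71 = -1.104 - 2.71 = -3.814
w_new = -3.89 - 0.2·-3.814 = -3.89 + 0.7628 = -3.1272

v_new=-3.814, w_new=-3.1272


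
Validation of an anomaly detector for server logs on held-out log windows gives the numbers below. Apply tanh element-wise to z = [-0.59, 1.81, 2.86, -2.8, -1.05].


tanh(-0.59) = -0.5299
tanh(1.81) = 0.9478
tanh(2.86) = 0.9935
tanh(-2.8) = -0.9926
tanh(-1.05) = -0.7818
result = [-0.5299, 0.9478, 0.9935, -0.9926, -0.7818]

[-0.5299, 0.9478, 0.9935, -0.9926, -0.7818]


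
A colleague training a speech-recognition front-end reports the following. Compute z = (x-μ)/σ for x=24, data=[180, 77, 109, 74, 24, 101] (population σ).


μ = 94.1667, σ = 47.0086
z = (24 - 94.1667)/47.0086 = -1.4926

-1.4926


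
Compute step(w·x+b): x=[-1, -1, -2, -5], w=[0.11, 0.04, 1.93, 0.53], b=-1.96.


z = (-1)·(0.11) + (-1)·(0.04) + (-2)·(1.93) + (-5)·(0.53) - 1.96
  = -8.62
step(z) = 0 (z<0)

0


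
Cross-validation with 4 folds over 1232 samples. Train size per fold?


Fold size = 1232/4 = 308
Training per fold = 1232 - 308 = 924

924


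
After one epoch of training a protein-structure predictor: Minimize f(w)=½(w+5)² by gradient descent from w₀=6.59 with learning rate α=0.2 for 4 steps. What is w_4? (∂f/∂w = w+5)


step 1: grad = 6.59+5 = 11.59; w = 6.59 - 0.2·(11.59) = 4.272
step 2: grad = 4.272+5 = 9.272; w = 4.272 - 0.2·(9.272) = 2.4176
step 3: grad = 2.4176+5 = 7.4176; w = 2.4176 - 0.2·(7.4176) = 0.93408
step 4: grad = 0.93408+5 = 5.93408; w = 0.93408 - 0.2·(5.93408) = -0.252736

-0.252736


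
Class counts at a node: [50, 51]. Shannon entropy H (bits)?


Probabilities: [50/101, 51/101] ≈ [0.495, 0.505]
H = -((50/101)·log₂(50/101) + (51/101)·log₂(51/101))
  = 0.9999 bits

0.9999 bits


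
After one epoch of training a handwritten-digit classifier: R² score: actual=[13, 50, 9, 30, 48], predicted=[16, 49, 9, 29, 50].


ȳ = 30
SS_res = Σ(y-ŷ)² = 15
SS_tot = Σ(y-ȳ)² = 1454
R² = 1 - SS_res/SS_tot = 1 - 0.0103 = 0.9897

0.9897


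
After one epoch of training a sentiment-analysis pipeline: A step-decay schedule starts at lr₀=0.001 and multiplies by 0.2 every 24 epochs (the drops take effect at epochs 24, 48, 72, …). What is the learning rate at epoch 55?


n_drops = ⌊55/24⌋ = 2
lr = 0.001·0.2^2 = 0.001·0.04 = 0.00004

0.00004


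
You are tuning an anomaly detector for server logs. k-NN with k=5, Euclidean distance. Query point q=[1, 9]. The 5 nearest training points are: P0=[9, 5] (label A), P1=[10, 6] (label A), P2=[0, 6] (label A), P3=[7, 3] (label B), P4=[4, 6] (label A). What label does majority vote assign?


d(q,P0) = 8.9443  (label A)
d(q,P1) = 9.4868  (label A)
d(q,P2) = 3.1623  (label A)
d(q,P3) = 8.4853  (label B)
d(q,P4) = 4.2426  (label A)
Votes: A=4, B=1
Majority → A

A


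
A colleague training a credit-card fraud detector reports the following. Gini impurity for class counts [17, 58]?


Probabilities: [17/75, 58/75] ≈ [0.2267, 0.7733]
Σpᵢ² = (289 + 3364)/75² = 3653/5625
Gini = 1 - Σpᵢ² = 1 - 3653/5625 = 0.3506

0.3506


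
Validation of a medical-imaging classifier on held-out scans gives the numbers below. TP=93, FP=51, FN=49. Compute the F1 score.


Precision = 93/144 = 0.6458
Recall = 93/142 = 0.6549
F1 = 2·P·R/(P+R) = 2·TP/(2·TP+FP+FN) = 186/(186+51+49) = 186/286 = 0.6503

0.6503


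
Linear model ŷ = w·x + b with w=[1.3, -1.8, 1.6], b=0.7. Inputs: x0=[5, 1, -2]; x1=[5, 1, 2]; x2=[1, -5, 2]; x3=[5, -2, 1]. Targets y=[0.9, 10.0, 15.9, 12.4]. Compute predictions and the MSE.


ŷ0 = (1.3)·(5) + (-1.8)·(1) + (1.6)·(-2) + 0.7 = 2.2
ŷ1 = (1.3)·(5) + (-1.8)·(1) + (1.6)·(2) + 0.7 = 8.6
ŷ2 = (1.3)·(1) + (-1.8)·(-5) + (1.6)·(2) + 0.7 = 14.2
ŷ3 = (1.3)·(5) + (-1.8)·(-2) + (1.6)·(1) + 0.7 = 12.4
errors² = [1.69, 1.96, 2.89, 0.0]
MSE = 6.5400/4 = 1.635

1.635


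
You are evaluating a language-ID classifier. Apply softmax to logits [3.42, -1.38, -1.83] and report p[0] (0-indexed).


Exponentials: e^3.42=30.5694, e^-1.38=0.2516, e^-1.83=0.1604
Sum = 30.9814
Softmax = [0.9867, 0.0081, 0.0052]
p[0] = 30.5694/30.9814 = 0.9867

0.9867


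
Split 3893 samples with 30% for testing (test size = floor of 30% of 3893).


Test = ⌊3893·30/100⌋ = 1167
Train = 3893 - 1167 = 2726

Train: 2726, Test: 1167


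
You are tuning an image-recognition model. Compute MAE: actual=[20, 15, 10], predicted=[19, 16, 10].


Absolute errors: |20-19|=1, |15-16|=1, |10-10|=0
Sum = 2
MAE = 2/3 = 2/3

2/3


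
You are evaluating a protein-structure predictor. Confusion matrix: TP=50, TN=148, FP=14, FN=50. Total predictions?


Total = TP + TN + FP + FN
= 50 + 148 + 14 + 50
= 262
(Predicted positive: 64, predicted negative: 198)

262


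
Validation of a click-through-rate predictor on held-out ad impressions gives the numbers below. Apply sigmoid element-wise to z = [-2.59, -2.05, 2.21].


σ(-2.59) = 1/(1+e^2.59) = 0.0698
σ(-2.05) = 1/(1+e^2.05) = 0.1141
σ(2.21) = 1/(1+e^-2.21) = 0.9011
result = [0.0698, 0.1141, 0.9011]

[0.0698, 0.1141, 0.9011]


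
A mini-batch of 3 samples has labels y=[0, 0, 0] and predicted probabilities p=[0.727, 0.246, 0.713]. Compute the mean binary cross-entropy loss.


L[0] = -ln(1-0.727) = -ln(0.273) = 1.2983
L[1] = -ln(1-0.246) = -ln(0.754) = 0.2824
L[2] = -ln(1-0.713) = -ln(0.287) = 1.2483
mean = (1.2983 + 0.2824 + 1.2483)/3 = 0.943

0.943


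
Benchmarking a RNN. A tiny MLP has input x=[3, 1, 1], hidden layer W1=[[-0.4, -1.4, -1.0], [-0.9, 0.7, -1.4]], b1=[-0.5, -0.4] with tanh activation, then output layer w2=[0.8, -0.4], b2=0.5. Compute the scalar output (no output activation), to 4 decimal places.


z1[0] = (-0.4)·(3) + (-1.4)·(1) + (-1.0)·(1) - 0.5 = -4.1
z1[1] = (-0.9)·(3) + (0.7)·(1) + (-1.4)·(1) - 0.4 = -3.8
h = tanh(z1) = [-0.9995, -0.999]
output = (0.8)·(-0.9995) + (-0.4)·(-0.999) + 0.5 = 0.1

0.1


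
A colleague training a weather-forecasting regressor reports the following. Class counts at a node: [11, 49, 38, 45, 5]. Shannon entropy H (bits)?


Probabilities: [11/148, 49/148, 38/148, 45/148, 5/148] ≈ [0.0743, 0.3311, 0.2568, 0.3041, 0.0338]
H = -((11/148)·log₂(11/148) + (49/148)·log₂(49/148) + (38/148)·log₂(38/148) + (45/148)·log₂(45/148) + (5/148)·log₂(5/148))
  = 1.9977 bits

1.9977 bits


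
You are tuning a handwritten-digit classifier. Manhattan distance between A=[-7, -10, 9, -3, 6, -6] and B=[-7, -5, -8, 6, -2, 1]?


d = |-7+ 7| + |-10+ 5| + |9+ 8| + |-3-6| + |6+ 2| + |-6-1|
  = 0 + 5 + 17 + 9 + 8 + 7
  = 46

46


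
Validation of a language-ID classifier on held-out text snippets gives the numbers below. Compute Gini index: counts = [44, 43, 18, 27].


Probabilities: [44/132, 43/132, 18/132, 27/132] ≈ [0.3333, 0.3258, 0.1364, 0.2045]
Σpᵢ² = (1936 + 1849 + 324 + 729)/132² = 4838/17424
Gini = 1 - Σpᵢ² = 1 - 4838/17424 = 0.7223

0.7223


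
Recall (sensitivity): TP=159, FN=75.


Recall = TP/(TP+FN)
= 159/(159+75)
= 159/234 = 67.95%

67.95%


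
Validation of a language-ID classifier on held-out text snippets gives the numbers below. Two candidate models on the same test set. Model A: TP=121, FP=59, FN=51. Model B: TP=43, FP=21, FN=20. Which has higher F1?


Model A: P=121/180=0.6722, R=121/172=0.7035, F1=2PR/(P+R)=2TP/(2TP+FP+FN)=242/352=0.6875
Model B: P=43/64=0.6719, R=43/63=0.6825, F1=2PR/(P+R)=2TP/(2TP+FP+FN)=86/127=0.6772
0.6875 > 0.6772 → Model A

Model A


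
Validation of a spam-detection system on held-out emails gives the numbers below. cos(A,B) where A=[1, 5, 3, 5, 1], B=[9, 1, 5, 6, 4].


A·B = 1·9 + 5·1 + 3·5 + 5·6 + 1·4 = 63
‖A‖ = √61 = 7.8102, ‖B‖ = √159 = 12.6095
cos = 63/(√61·√159) = 63/√9699 = 0.6397

0.6397


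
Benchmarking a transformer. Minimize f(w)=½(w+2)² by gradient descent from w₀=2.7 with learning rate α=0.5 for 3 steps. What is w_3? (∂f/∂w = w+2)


step 1: grad = 2.7+2 = 4.7; w = 2.7 - 0.5·(4.7) = 0.35
step 2: grad = 0.35+2 = 2.35; w = 0.35 - 0.5·(2.35) = -0.825
step 3: grad = -0.825+2 = 1.175; w = -0.825 - 0.5·(1.175) = -1.4125

-1.4125


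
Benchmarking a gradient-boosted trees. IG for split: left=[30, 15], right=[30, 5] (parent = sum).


Parent = [60, 20], H_parent = 0.8113
H_left = 0.9183 (n=45), H_right = 0.5917 (n=35)
H_children = (45/80)·0.9183 + (35/80)·0.5917 = 0.7754
IG = 0.8113 - 0.7754 = 0.0359

0.0359


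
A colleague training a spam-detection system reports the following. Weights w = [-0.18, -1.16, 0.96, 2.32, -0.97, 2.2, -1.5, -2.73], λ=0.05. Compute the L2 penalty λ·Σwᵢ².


‖w‖₂² = (-0.18)² + (-1.16)² + (0.96)² + (2.32)² + (-0.97)² + (2.2)² + (-1.5)² + (-2.73)²
     = 0.0324 + 1.3456 + 0.9216 + 5.3824 + 0.9409 + 4.84 + 2.25 + 7.4529
     = 23.1658
λ·‖w‖₂² = 0.05·23.1658 = 1.15829

1.15829


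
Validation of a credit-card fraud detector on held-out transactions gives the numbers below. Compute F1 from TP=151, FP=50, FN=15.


Precision = 151/201 = 0.7512
Recall = 151/166 = 0.9096
F1 = 2·P·R/(P+R) = 2·TP/(2·TP+FP+FN) = 302/(302+50+15) = 302/367 = 0.8229

0.8229


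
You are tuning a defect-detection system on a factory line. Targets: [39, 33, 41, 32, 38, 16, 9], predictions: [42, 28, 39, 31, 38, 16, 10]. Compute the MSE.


Squared errors: (39-42)²=9, (33-28)²=25, (41-39)²=4, (32-31)²=1, (38-38)²=0, (16-16)²=0, (9-10)²=1
Sum = 40
MSE = 40/7 = 40/7

40/7


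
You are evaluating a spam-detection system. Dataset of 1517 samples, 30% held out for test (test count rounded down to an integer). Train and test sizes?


Test = ⌊1517·30/100⌋ = 455
Train = 1517 - 455 = 1062

Train: 1062, Test: 455


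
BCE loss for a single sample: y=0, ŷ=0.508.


BCE = -[y·ln(p) + (1-y)·ln(1-p)]
= -0 - 1·ln(1-0.508)
= -ln(0.492) = 0.7093

0.7093


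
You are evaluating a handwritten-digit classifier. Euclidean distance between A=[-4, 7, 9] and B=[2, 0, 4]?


d = √((-4-2)² + (7-0)² + (9-4)²)
  = √(36 + 49 + 25)
  = √110 = 10.4881

10.4881


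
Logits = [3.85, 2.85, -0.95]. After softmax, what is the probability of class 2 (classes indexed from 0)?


Exponentials: e^3.85=46.9931, e^2.85=17.2878, e^-0.95=0.3867
Sum = 64.6676
Softmax = [0.7267, 0.2673, 0.006]
p[2] = 0.3867/64.6676 = 0.006

0.006


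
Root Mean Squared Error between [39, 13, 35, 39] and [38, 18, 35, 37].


MSE = 30/4 = 7.5
RMSE = √(30/4) = 2.7386

2.7386


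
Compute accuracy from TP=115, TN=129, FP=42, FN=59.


Accuracy = (TP+TN)/(TP+TN+FP+FN)
= (115+129)/(345)
= 244/345 = 70.72%

70.72%


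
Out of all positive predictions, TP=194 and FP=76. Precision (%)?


Precision = TP/(TP+FP)
= 194/(194+76)
= 194/270 = 71.85%

71.85%


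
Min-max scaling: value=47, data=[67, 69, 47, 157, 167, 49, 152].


min=47, max=167
(47-47)/(167-47) = 0/120 = 0.0

0.0


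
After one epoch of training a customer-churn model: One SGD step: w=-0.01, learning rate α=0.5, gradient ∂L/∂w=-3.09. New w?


w_new = w - α·∇
= -0.01 - 0.5·-3.09
= -0.01 + 1.545
= 1.535

1.535


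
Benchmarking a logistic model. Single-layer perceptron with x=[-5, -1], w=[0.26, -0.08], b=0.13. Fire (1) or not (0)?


z = (-5)·(0.26) + (-1)·(-0.08) + 0.13
  = -1.09
step(z) = 0 (z<0)

0


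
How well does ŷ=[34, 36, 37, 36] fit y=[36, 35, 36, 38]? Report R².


ȳ = 36.25
SS_res = Σ(y-ŷ)² = 10
SS_tot = Σ(y-ȳ)² = 4.75
R² = 1 - SS_res/SS_tot = 1 - 2.1053 = -1.1053

-1.1053


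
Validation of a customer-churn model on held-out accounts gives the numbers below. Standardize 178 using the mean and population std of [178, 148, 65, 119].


μ = 127.5, σ = 41.6803
z = (178 - 127.5)/41.6803 = 1.2116

1.2116


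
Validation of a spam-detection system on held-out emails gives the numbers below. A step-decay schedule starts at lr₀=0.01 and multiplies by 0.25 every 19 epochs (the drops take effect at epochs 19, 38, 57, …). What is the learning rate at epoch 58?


n_drops = ⌊58/19⌋ = 3
lr = 0.01·0.25^3 = 0.01·0.015625 = 0.00015625

0.00015625


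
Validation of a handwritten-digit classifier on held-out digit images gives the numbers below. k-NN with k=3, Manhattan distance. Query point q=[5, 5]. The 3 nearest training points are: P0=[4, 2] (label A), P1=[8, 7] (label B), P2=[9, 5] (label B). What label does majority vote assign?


d(q,P0) = 4  (label A)
d(q,P1) = 5  (label B)
d(q,P2) = 4  (label B)
Votes: A=1, B=2
Majority → B

B


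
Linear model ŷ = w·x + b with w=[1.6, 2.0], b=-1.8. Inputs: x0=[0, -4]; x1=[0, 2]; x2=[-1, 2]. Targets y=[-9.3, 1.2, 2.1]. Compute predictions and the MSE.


ŷ0 = (1.6)·(0) + (2.0)·(-4) - 1.8 = -9.8
ŷ1 = (1.6)·(0) + (2.0)·(2) - 1.8 = 2.2
ŷ2 = (1.6)·(-1) + (2.0)·(2) - 1.8 = 0.6
errors² = [0.25, 1.0, 2.25]
MSE = 3.5000/3 = 1.1667

1.1667


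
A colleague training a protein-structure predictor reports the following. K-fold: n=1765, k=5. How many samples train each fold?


Fold size = 1765/5 = 353
Training per fold = 1765 - 353 = 1412

1412


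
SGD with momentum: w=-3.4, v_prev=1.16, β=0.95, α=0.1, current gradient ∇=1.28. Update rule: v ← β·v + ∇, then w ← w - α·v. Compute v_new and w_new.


v_new = 0.95·1.16 + 1.28 = 1.102 + 1.28 = 2.382
w_new = -3.4 - 0.1·2.382 = -3.4 - 0.2382 = -3.6382

v_new=2.382, w_new=-3.6382


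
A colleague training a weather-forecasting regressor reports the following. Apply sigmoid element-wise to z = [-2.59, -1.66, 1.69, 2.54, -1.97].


σ(-2.59) = 1/(1+e^2.59) = 0.0698
σ(-1.66) = 1/(1+e^1.66) = 0.1598
σ(1.69) = 1/(1+e^-1.69) = 0.8442
σ(2.54) = 1/(1+e^-2.54) = 0.9269
σ(-1.97) = 1/(1+e^1.97) = 0.1224
result = [0.0698, 0.1598, 0.8442, 0.9269, 0.1224]

[0.0698, 0.1598, 0.8442, 0.9269, 0.1224]


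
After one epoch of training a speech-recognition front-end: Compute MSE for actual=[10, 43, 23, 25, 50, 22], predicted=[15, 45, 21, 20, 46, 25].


Squared errors: (10-15)²=25, (43-45)²=4, (23-21)²=4, (25-20)²=25, (50-46)²=16, (22-25)²=9
Sum = 83
MSE = 83/6 = 83/6

83/6


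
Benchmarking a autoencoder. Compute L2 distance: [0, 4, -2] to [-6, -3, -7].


d = √((0+ 6)² + (4+ 3)² + (-2+ 7)²)
  = √(36 + 49 + 25)
  = √110 = 10.4881

10.4881


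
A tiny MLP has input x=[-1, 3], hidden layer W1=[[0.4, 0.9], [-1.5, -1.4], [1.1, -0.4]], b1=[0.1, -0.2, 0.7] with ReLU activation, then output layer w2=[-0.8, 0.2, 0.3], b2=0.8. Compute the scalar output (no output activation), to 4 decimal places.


z1[0] = (0.4)·(-1) + (0.9)·(3) + 0.1 = 2.4
z1[1] = (-1.5)·(-1) + (-1.4)·(3) - 0.2 = -2.9
z1[2] = (1.1)·(-1) + (-0.4)·(3) + 0.7 = -1.6
h = ReLU(z1) = [2.4, 0.0, 0.0]
output = (-0.8)·(2.4) + (0.2)·(0.0) + (0.3)·(0.0) + 0.8 = -1.12

-1.12


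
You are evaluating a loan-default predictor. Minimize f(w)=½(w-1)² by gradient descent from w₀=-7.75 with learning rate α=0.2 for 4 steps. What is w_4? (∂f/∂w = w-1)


step 1: grad = -7.75-1 = -8.75; w = -7.75 - 0.2·(-8.75) = -6
step 2: grad = -6-1 = -7; w = -6 - 0.2·(-7) = -4.6
step 3: grad = -4.6-1 = -5.6; w = -4.6 - 0.2·(-5.6) = -3.48
step 4: grad = -3.48-1 = -4.48; w = -3.48 - 0.2·(-4.48) = -2.584

-2.584
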